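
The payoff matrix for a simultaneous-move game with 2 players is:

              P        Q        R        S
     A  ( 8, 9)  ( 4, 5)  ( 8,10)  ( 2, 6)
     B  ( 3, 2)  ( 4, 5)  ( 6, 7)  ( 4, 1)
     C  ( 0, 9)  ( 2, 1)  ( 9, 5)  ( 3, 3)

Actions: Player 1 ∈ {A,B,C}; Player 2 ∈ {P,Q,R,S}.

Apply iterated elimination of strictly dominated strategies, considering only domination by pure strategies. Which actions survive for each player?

Remaining: P1:{A,C} P2:{P,R}

P2 drop Q (R beats it: A:10>5 B:7>5 C:5>1)
P2 drop S (P beats it: A:9>6 B:2>1 C:9>3)
P1 drop B (A beats it: P:8>3 R:8>6)
P1→{A,C} P2→{P,R}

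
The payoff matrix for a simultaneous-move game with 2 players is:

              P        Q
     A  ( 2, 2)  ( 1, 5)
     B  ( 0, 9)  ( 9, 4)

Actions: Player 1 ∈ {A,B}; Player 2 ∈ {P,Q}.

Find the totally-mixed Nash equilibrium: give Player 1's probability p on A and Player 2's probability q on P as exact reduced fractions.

P1 mixes 5/8 on A; P2 mixes 4/5 on P

P1 indiff ⇒ q·2+(1-q)·1 = q·0+(1-q)·9 ⇒ q(2) = (1-q)(8) ⇒ q = 4/5
P2 indiff ⇒ p·2+(1-p)·9 = p·5+(1-p)·4 ⇒ p(-3) = (1-p)(-5) ⇒ p = 5/8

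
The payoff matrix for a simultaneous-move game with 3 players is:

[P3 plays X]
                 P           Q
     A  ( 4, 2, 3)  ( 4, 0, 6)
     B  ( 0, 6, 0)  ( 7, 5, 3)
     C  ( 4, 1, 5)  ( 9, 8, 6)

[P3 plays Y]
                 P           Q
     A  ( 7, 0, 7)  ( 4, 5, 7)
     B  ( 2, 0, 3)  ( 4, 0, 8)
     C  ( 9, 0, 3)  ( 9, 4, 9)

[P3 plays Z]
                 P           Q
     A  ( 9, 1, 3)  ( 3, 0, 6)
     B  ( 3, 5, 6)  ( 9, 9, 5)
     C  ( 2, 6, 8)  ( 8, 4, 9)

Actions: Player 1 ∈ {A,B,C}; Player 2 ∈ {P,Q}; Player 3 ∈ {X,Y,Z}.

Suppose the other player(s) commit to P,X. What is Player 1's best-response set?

P1 best: {A,C}

u_1(A vs P,X) = 4
u_1(B vs P,X) = 0
u_1(C vs P,X) = 4
max payoff 4 at {A,C}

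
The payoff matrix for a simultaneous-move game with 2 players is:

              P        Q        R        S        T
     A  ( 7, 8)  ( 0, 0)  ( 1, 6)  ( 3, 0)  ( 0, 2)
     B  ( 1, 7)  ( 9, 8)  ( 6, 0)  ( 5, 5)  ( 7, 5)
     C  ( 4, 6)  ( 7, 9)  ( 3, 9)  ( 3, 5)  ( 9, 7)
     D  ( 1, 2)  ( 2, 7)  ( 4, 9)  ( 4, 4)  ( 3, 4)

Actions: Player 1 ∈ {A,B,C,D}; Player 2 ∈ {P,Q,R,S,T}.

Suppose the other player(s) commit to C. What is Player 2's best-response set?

u_2(P vs C) = 6
u_2(Q vs C) = 9
u_2(R vs C) = 9
u_2(S vs C) = 5
u_2(T vs C) = 7
max payoff 9 at {Q,R}

BR_2 = {Q,R}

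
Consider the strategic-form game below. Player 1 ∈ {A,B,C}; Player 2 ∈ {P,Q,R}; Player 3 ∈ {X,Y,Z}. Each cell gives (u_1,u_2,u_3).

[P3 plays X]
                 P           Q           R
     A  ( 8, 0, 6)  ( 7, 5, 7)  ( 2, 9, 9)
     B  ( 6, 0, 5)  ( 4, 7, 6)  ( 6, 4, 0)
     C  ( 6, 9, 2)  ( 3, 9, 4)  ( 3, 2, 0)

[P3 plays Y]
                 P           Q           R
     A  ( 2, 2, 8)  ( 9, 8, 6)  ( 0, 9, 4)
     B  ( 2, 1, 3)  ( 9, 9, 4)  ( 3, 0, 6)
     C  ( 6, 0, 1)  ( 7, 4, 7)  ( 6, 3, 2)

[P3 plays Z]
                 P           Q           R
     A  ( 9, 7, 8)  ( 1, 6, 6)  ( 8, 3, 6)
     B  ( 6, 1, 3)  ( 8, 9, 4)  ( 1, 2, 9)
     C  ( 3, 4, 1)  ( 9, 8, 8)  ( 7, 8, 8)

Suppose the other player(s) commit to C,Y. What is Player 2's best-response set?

argmax u_2 = {Q}

u_2(P vs C,Y) = 0
u_2(Q vs C,Y) = 4
u_2(R vs C,Y) = 3
max payoff 4 at {Q}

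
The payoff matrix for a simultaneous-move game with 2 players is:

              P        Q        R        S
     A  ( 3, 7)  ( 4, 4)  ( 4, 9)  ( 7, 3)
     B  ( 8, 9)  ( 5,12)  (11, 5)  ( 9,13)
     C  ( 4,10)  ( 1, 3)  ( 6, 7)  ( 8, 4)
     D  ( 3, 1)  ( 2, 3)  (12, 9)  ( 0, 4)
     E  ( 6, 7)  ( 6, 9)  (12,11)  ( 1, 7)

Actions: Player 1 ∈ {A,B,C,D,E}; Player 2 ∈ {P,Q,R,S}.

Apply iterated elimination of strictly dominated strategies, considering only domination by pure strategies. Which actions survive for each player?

IESDS → P1:{B,D,E} P2:{Q,R,S}

P1 drop A (B beats it: P:8>3 Q:5>4 R:11>4 S:9>7)
P1 drop C (B beats it: P:8>4 Q:5>1 R:11>6 S:9>8)
P2 drop P (Q beats it: B:12>9 D:3>1 E:9>7)
P1→{B,D,E} P2→{Q,R,S}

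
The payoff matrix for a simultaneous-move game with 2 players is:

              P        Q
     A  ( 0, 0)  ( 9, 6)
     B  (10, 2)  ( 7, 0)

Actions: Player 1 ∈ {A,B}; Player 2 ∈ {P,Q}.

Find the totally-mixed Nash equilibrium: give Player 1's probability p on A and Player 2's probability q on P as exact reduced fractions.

P1 indiff ⇒ q·0+(1-q)·9 = q·10+(1-q)·7 ⇒ q(-10) = (1-q)(-2) ⇒ q = 1/6
P2 indiff ⇒ p·0+(1-p)·2 = p·6+(1-p)·0 ⇒ p(-6) = (1-p)(-2) ⇒ p = 1/4

p=1/4, q=1/6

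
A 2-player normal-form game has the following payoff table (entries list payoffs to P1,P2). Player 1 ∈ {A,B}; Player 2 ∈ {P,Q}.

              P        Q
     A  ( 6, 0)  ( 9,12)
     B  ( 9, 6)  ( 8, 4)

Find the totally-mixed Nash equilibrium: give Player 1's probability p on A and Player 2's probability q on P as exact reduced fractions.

p=1/7, q=1/4

P1 indiff ⇒ q·6+(1-q)·9 = q·9+(1-q)·8 ⇒ q(-3) = (1-q)(-1) ⇒ q = 1/4
P2 indiff ⇒ p·0+(1-p)·6 = p·12+(1-p)·4 ⇒ p(-12) = (1-p)(-2) ⇒ p = 1/7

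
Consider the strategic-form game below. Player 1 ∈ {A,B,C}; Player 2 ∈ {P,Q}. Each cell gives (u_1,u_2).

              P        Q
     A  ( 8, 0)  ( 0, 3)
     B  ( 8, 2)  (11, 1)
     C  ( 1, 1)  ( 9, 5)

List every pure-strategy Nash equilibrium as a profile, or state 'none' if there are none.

NE set: (B,P)

(A,P): not NE [P2→Q gives 3>0]
(A,Q): not NE [P1→B gives 11>0]
(B,P): NE
(B,Q): not NE [P2→P gives 2>1]
(C,P): not NE [P1→B gives 8>1; P2→Q gives 5>1]
(C,Q): not NE [P1→B gives 11>9]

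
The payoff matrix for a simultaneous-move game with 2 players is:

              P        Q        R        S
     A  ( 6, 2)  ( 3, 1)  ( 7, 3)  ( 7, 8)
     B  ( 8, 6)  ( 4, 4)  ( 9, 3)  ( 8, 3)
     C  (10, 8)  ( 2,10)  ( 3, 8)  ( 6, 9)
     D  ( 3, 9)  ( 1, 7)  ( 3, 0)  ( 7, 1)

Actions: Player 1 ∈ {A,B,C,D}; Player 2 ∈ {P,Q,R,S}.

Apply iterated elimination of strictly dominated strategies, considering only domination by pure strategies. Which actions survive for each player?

IESDS → P1:{B,C} P2:{P,Q}

P1 drop A (B beats it: P:8>6 Q:4>3 R:9>7 S:8>7)
P1 drop D (B beats it: P:8>3 Q:4>1 R:9>3 S:8>7)
P2 drop R (Q beats it: B:4>3 C:10>8)
P2 drop S (Q beats it: B:4>3 C:10>9)
P1→{B,C} P2→{P,Q}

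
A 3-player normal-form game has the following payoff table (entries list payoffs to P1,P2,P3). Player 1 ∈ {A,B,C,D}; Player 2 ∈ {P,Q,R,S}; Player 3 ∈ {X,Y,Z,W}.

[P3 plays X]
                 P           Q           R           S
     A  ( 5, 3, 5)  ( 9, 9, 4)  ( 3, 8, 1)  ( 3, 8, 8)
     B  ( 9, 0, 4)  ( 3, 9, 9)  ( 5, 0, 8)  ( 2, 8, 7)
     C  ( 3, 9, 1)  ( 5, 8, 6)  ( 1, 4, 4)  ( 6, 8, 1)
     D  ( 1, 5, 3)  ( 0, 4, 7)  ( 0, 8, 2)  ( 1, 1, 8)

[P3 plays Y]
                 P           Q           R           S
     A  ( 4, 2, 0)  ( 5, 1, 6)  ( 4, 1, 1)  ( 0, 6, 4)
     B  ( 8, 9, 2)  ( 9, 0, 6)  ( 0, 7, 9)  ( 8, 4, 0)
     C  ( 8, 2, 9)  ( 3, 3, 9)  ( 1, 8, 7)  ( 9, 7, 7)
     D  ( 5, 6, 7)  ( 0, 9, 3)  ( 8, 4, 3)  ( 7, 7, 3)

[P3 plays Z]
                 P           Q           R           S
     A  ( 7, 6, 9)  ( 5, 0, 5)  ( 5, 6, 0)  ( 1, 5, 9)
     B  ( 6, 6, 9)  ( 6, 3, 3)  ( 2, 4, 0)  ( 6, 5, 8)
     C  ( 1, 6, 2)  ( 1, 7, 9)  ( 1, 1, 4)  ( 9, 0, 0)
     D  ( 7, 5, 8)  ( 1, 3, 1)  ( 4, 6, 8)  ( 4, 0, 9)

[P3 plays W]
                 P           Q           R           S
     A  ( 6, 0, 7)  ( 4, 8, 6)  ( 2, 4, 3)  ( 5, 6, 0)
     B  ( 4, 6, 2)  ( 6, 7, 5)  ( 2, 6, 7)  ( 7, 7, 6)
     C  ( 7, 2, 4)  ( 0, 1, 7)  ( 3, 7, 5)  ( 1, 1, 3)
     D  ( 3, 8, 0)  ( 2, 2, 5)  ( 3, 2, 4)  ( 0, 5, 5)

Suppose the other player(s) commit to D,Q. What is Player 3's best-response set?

argmax u_3 = {X}

u_3(X vs D,Q) = 7
u_3(Y vs D,Q) = 3
u_3(Z vs D,Q) = 1
u_3(W vs D,Q) = 5
max payoff 7 at {X}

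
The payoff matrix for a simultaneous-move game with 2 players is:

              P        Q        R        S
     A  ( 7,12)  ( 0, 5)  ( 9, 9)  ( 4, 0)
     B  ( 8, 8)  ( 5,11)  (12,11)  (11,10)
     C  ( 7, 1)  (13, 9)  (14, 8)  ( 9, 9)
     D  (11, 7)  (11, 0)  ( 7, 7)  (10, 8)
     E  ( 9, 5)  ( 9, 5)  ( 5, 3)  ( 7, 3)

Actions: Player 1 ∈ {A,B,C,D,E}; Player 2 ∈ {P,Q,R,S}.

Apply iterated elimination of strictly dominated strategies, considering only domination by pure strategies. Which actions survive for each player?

P1 drop A (B beats it: P:8>7 Q:5>0 R:12>9 S:11>4)
P1 drop E (D beats it: P:11>9 Q:11>9 R:7>5 S:10>7)
P2 drop P (S beats it: B:10>8 C:9>1 D:8>7)
P1→{B,C,D} P2→{Q,R,S}

Survivors P1:{B,C,D} P2:{Q,R,S}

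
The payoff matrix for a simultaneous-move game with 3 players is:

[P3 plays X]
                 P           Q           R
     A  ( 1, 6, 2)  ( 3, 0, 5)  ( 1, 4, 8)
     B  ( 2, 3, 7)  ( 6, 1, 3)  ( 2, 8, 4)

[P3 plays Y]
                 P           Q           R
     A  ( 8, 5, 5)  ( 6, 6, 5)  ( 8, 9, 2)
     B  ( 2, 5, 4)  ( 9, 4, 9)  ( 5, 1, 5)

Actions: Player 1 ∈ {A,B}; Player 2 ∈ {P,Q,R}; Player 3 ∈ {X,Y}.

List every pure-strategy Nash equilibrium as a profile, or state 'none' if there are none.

(A,P,X): not NE [P1→B gives 2>1; P3→Y gives 5>2]
(A,P,Y): not NE [P2→R gives 9>5]
(A,Q,X): not NE [P1→B gives 6>3; P2→P gives 6>0]
(A,Q,Y): not NE [P1→B gives 9>6; P2→R gives 9>6]
(A,R,X): not NE [P1→B gives 2>1; P2→P gives 6>4]
(A,R,Y): not NE [P3→X gives 8>2]
(B,P,X): not NE [P2→R gives 8>3]
(B,P,Y): not NE [P1→A gives 8>2; P3→X gives 7>4]
(B,Q,X): not NE [P2→R gives 8>1; P3→Y gives 9>3]
(B,Q,Y): not NE [P2→P gives 5>4]
(B,R,X): not NE [P3→Y gives 5>4]
(B,R,Y): not NE [P1→A gives 8>5; P2→P gives 5>1]

PSNE: ∅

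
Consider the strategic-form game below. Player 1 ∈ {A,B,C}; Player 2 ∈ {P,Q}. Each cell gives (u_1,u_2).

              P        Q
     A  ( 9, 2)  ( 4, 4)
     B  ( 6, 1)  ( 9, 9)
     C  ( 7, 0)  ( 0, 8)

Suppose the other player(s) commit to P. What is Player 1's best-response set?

argmax u_1 = {A}

u_1(A vs P) = 9
u_1(B vs P) = 6
u_1(C vs P) = 7
max payoff 9 at {A}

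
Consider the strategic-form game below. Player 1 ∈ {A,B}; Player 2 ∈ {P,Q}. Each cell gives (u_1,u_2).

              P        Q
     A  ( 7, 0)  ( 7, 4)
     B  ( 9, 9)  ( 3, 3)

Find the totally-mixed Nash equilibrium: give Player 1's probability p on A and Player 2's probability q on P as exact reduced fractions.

p=3/5, q=2/3

P1 indiff ⇒ q·7+(1-q)·7 = q·9+(1-q)·3 ⇒ q(-2) = (1-q)(-4) ⇒ q = 2/3
P2 indiff ⇒ p·0+(1-p)·9 = p·4+(1-p)·3 ⇒ p(-4) = (1-p)(-6) ⇒ p = 3/5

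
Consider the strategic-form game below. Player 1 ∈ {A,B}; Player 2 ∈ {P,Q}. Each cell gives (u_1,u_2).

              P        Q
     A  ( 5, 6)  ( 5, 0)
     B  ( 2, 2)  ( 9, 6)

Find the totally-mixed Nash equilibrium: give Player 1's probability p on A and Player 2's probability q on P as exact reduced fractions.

P1 indiff ⇒ q·5+(1-q)·5 = q·2+(1-q)·9 ⇒ q(3) = (1-q)(4) ⇒ q = 4/7
P2 indiff ⇒ p·6+(1-p)·2 = p·0+(1-p)·6 ⇒ p(6) = (1-p)(4) ⇒ p = 2/5

p=2/5, q=4/7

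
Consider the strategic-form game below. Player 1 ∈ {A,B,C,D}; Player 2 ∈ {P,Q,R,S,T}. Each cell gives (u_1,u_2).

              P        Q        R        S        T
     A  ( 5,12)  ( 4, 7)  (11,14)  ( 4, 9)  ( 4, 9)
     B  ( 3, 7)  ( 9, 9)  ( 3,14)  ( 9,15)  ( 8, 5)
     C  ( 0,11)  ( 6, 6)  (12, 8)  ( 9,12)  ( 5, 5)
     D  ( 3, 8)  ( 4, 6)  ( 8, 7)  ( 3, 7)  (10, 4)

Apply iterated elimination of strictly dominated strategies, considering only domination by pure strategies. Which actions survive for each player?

P2 drop Q (R beats it: A:14>7 B:14>9 C:8>6 D:7>6)
P2 drop T (P beats it: A:12>9 B:7>5 C:11>5 D:8>4)
P1 drop D (A beats it: P:5>3 R:11>8 S:4>3)
P1→{A,B,C} P2→{P,R,S}

IESDS → P1:{A,B,C} P2:{P,R,S}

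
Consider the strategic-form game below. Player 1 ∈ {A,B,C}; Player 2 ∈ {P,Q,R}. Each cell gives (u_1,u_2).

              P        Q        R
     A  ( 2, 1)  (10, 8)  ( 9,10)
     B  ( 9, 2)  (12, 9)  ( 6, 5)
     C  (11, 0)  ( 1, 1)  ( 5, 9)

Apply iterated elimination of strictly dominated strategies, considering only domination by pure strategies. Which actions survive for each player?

P2 drop P (Q beats it: A:8>1 B:9>2 C:1>0)
P1 drop C (A beats it: Q:10>1 R:9>5)
P1→{A,B} P2→{Q,R}

Survivors P1:{A,B} P2:{Q,R}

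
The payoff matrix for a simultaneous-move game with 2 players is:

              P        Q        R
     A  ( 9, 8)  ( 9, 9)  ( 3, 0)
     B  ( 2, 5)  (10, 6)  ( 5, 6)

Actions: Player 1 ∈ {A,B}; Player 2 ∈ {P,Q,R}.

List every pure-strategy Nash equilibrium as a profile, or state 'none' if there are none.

(A,P): not NE [P2→Q gives 9>8]
(A,Q): not NE [P1→B gives 10>9]
(A,R): not NE [P1→B gives 5>3; P2→Q gives 9>0]
(B,P): not NE [P1→A gives 9>2; P2→R gives 6>5]
(B,Q): NE
(B,R): NE

Nash profiles: (B,Q), (B,R)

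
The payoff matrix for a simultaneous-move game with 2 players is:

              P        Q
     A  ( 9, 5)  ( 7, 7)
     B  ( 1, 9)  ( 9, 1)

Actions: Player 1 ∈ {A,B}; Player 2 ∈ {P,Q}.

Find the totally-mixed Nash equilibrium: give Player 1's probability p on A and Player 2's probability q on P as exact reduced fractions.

p=4/5, q=1/5

P1 indiff ⇒ q·9+(1-q)·7 = q·1+(1-q)·9 ⇒ q(8) = (1-q)(2) ⇒ q = 1/5
P2 indiff ⇒ p·5+(1-p)·9 = p·7+(1-p)·1 ⇒ p(-2) = (1-p)(-8) ⇒ p = 4/5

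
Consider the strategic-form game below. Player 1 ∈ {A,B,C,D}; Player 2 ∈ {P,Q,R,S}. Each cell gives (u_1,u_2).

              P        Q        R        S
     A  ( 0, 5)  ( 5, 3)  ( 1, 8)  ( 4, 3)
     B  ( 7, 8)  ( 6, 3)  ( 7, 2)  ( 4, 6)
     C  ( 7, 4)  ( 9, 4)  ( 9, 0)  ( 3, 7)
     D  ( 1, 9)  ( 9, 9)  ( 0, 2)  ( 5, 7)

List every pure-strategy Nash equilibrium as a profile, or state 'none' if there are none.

NE set: (B,P), (D,Q)

(A,P): not NE [P1→C gives 7>0; P2→R gives 8>5]
(A,Q): not NE [P1→D gives 9>5; P2→R gives 8>3]
(A,R): not NE [P1→C gives 9>1]
(A,S): not NE [P1→D gives 5>4; P2→R gives 8>3]
(B,P): NE
(B,Q): not NE [P1→D gives 9>6; P2→P gives 8>3]
(B,R): not NE [P1→C gives 9>7; P2→P gives 8>2]
(B,S): not NE [P1→D gives 5>4; P2→P gives 8>6]
(C,P): not NE [P2→S gives 7>4]
(C,Q): not NE [P2→S gives 7>4]
(C,R): not NE [P2→S gives 7>0]
(C,S): not NE [P1→D gives 5>3]
(D,P): not NE [P1→C gives 7>1]
(D,Q): NE
(D,R): not NE [P1→C gives 9>0; P2→Q gives 9>2]
(D,S): not NE [P2→Q gives 9>7]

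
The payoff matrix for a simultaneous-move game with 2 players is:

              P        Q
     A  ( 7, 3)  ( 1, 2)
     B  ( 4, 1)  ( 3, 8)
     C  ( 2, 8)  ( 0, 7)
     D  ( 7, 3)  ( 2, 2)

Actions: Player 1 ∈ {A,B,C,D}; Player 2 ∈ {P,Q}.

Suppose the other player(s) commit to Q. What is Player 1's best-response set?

u_1(A vs Q) = 1
u_1(B vs Q) = 3
u_1(C vs Q) = 0
u_1(D vs Q) = 2
max payoff 3 at {B}

P1 best: {B}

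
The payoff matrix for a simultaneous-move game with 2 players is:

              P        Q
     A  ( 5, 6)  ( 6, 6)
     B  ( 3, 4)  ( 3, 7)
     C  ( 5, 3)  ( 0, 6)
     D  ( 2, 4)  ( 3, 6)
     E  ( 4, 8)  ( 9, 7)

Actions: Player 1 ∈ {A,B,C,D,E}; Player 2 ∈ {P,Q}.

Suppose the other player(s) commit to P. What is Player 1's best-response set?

BR_1 = {A,C}

u_1(A vs P) = 5
u_1(B vs P) = 3
u_1(C vs P) = 5
u_1(D vs P) = 2
u_1(E vs P) = 4
max payoff 5 at {A,C}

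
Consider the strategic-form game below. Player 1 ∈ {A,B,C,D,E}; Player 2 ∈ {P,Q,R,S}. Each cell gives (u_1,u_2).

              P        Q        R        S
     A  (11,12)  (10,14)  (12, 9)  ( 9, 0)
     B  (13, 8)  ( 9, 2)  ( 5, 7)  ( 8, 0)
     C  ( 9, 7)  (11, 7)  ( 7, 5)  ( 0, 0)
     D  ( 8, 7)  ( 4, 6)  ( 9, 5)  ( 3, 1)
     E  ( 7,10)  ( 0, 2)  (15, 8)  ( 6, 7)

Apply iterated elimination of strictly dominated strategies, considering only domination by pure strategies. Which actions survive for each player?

P1 drop D (A beats it: P:11>8 Q:10>4 R:12>9 S:9>3)
P2 drop R (P beats it: A:12>9 B:8>7 C:7>5 E:10>8)
P1 drop E (A beats it: P:11>7 Q:10>0 S:9>6)
P2 drop S (P beats it: A:12>0 B:8>0 C:7>0)
P1→{A,B,C} P2→{P,Q}

IESDS → P1:{A,B,C} P2:{P,Q}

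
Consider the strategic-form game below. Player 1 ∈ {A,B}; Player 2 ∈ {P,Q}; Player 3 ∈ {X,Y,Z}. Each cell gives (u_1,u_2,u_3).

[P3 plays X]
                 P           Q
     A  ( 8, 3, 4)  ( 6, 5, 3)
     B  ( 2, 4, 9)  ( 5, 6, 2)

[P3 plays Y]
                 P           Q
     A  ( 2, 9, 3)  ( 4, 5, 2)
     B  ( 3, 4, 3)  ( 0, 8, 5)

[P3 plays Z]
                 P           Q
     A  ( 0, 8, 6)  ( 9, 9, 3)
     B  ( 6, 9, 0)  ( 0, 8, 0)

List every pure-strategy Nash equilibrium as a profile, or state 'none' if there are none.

(A,P,X): not NE [P2→Q gives 5>3; P3→Z gives 6>4]
(A,P,Y): not NE [P1→B gives 3>2; P3→Z gives 6>3]
(A,P,Z): not NE [P1→B gives 6>0; P2→Q gives 9>8]
(A,Q,X): NE
(A,Q,Y): not NE [P2→P gives 9>5; P3→Z gives 3>2]
(A,Q,Z): NE
(B,P,X): not NE [P1→A gives 8>2; P2→Q gives 6>4]
(B,P,Y): not NE [P2→Q gives 8>4; P3→X gives 9>3]
(B,P,Z): not NE [P3→X gives 9>0]
(B,Q,X): not NE [P1→A gives 6>5; P3→Y gives 5>2]
(B,Q,Y): not NE [P1→A gives 4>0]
(B,Q,Z): not NE [P1→A gives 9>0; P2→P gives 9>8; P3→Y gives 5>0]

Nash profiles: (A,Q,X), (A,Q,Z)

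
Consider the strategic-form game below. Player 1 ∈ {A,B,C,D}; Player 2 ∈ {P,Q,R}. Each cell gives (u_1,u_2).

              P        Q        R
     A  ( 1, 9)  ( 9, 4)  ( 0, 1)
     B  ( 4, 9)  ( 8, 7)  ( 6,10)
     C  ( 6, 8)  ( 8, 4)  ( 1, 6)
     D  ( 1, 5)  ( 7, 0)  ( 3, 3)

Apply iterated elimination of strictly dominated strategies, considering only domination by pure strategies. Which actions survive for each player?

IESDS → P1:{B,C} P2:{P,R}

P1 drop D (B beats it: P:4>1 Q:8>7 R:6>3)
P2 drop Q (P beats it: A:9>4 B:9>7 C:8>4)
P1 drop A (B beats it: P:4>1 R:6>0)
P1→{B,C} P2→{P,R}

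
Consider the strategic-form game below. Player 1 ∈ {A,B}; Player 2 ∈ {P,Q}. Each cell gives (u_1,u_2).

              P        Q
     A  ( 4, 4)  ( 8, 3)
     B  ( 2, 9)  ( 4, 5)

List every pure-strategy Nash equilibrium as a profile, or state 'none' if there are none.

PSNE = {(A,P)}

(A,P): NE
(A,Q): not NE [P2→P gives 4>3]
(B,P): not NE [P1→A gives 4>2]
(B,Q): not NE [P1→A gives 8>4; P2→P gives 9>5]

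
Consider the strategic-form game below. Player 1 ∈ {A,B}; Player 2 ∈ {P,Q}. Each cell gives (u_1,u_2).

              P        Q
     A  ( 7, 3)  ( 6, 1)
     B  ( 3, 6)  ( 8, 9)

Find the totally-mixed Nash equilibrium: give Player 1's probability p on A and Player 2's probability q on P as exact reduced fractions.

p=3/5, q=1/3

P1 indiff ⇒ q·7+(1-q)·6 = q·3+(1-q)·8 ⇒ q(4) = (1-q)(2) ⇒ q = 1/3
P2 indiff ⇒ p·3+(1-p)·6 = p·1+(1-p)·9 ⇒ p(2) = (1-p)(3) ⇒ p = 3/5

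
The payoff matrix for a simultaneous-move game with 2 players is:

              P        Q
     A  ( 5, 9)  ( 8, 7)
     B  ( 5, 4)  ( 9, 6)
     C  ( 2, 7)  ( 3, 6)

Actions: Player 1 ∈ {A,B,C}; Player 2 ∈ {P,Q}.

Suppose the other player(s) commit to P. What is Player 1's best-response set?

u_1(A vs P) = 5
u_1(B vs P) = 5
u_1(C vs P) = 2
max payoff 5 at {A,B}

argmax u_1 = {A,B}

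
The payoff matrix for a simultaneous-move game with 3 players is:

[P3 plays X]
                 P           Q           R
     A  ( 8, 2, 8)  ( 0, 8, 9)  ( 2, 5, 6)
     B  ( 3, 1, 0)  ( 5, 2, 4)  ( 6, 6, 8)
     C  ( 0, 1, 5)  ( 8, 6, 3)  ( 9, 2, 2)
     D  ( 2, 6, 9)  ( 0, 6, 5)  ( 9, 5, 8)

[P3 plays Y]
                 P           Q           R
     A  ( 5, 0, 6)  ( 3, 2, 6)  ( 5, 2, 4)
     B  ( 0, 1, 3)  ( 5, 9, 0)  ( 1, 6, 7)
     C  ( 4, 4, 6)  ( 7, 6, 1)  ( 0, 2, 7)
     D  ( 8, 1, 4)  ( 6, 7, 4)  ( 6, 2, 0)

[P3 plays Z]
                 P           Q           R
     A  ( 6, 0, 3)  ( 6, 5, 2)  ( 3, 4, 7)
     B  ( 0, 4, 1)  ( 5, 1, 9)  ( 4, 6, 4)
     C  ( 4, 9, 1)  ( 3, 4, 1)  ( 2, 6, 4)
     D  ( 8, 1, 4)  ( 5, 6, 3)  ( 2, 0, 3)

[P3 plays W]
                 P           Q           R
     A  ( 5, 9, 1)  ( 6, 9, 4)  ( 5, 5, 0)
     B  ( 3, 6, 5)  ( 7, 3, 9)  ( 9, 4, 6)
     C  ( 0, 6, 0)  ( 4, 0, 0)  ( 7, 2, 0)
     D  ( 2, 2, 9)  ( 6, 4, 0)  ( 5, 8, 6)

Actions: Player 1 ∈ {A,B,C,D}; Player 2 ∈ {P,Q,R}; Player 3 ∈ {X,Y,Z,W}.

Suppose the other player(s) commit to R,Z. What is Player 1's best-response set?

P1 best: {B}

u_1(A vs R,Z) = 3
u_1(B vs R,Z) = 4
u_1(C vs R,Z) = 2
u_1(D vs R,Z) = 2
max payoff 4 at {B}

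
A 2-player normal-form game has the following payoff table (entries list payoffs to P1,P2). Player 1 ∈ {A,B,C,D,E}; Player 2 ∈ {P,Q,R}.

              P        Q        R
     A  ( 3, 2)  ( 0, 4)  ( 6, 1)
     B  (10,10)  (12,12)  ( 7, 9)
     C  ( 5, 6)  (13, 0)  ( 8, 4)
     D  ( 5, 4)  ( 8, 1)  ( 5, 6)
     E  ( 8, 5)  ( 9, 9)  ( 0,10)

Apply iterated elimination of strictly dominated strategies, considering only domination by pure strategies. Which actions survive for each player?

Survivors P1:{B,C} P2:{P,Q}

P1 drop A (B beats it: P:10>3 Q:12>0 R:7>6)
P1 drop D (B beats it: P:10>5 Q:12>8 R:7>5)
P1 drop E (B beats it: P:10>8 Q:12>9 R:7>0)
P2 drop R (P beats it: B:10>9 C:6>4)
P1→{B,C} P2→{P,Q}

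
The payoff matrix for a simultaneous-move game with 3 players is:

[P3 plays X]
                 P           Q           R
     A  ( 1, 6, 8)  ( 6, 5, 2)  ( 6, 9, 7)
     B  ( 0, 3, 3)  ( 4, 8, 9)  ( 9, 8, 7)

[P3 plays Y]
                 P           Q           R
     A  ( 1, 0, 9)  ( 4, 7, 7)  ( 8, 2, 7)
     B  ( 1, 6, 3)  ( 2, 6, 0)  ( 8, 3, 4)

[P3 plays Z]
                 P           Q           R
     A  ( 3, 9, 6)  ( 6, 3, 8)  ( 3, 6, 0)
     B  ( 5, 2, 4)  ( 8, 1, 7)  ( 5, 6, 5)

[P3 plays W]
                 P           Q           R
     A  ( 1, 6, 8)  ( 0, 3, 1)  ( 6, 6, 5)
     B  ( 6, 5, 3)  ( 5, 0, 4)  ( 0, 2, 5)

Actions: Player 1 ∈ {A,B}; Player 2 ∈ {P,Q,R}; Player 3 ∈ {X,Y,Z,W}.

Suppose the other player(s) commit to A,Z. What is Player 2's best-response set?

argmax u_2 = {P}

u_2(P vs A,Z) = 9
u_2(Q vs A,Z) = 3
u_2(R vs A,Z) = 6
max payoff 9 at {P}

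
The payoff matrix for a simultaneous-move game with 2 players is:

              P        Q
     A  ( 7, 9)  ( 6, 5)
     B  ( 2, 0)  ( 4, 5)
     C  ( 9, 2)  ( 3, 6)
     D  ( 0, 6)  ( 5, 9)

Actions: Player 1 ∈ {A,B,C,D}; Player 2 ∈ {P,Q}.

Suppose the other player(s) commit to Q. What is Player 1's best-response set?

BR_1 = {A}

u_1(A vs Q) = 6
u_1(B vs Q) = 4
u_1(C vs Q) = 3
u_1(D vs Q) = 5
max payoff 6 at {A}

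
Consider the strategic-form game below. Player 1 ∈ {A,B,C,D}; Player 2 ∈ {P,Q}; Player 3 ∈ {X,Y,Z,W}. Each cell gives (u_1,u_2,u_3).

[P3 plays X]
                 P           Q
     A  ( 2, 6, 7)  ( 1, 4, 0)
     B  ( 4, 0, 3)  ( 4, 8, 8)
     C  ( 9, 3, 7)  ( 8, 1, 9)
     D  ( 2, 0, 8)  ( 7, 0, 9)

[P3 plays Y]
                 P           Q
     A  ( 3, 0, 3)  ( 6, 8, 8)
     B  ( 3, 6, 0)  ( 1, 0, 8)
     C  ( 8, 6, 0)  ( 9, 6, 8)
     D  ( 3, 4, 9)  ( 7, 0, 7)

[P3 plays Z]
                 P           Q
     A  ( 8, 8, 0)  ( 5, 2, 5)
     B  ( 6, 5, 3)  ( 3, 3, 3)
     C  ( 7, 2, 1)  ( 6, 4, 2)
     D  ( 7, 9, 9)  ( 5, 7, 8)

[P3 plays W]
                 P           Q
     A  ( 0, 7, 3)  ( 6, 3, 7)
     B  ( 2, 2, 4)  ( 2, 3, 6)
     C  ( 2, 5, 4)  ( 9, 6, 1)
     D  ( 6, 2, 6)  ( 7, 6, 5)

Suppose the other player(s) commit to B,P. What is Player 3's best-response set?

argmax u_3 = {W}

u_3(X vs B,P) = 3
u_3(Y vs B,P) = 0
u_3(Z vs B,P) = 3
u_3(W vs B,P) = 4
max payoff 4 at {W}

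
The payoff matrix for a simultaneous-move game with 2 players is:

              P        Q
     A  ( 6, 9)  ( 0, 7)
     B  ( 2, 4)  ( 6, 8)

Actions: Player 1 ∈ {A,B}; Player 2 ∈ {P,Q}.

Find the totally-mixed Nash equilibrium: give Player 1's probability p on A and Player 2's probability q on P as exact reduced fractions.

P1 mixes 2/3 on A; P2 mixes 3/5 on P

P1 indiff ⇒ q·6+(1-q)·0 = q·2+(1-q)·6 ⇒ q(4) = (1-q)(6) ⇒ q = 3/5
P2 indiff ⇒ p·9+(1-p)·4 = p·7+(1-p)·8 ⇒ p(2) = (1-p)(4) ⇒ p = 2/3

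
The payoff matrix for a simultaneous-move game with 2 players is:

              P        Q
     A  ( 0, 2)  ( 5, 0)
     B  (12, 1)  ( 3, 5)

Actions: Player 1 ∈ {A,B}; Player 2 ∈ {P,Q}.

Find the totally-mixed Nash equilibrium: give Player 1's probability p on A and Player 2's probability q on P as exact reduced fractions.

p=2/3, q=1/7

P1 indiff ⇒ q·0+(1-q)·5 = q·12+(1-q)·3 ⇒ q(-12) = (1-q)(-2) ⇒ q = 1/7
P2 indiff ⇒ p·2+(1-p)·1 = p·0+(1-p)·5 ⇒ p(2) = (1-p)(4) ⇒ p = 2/3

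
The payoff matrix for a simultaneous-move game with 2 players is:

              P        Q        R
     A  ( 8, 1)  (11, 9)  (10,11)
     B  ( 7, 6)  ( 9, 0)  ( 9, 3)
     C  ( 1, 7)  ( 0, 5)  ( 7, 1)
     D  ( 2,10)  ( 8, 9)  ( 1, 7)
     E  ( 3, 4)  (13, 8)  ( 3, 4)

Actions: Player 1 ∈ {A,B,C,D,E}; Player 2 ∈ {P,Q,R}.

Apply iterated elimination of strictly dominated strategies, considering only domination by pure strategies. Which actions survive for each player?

IESDS → P1:{A,E} P2:{Q,R}

P1 drop B (A beats it: P:8>7 Q:11>9 R:10>9)
P1 drop C (A beats it: P:8>1 Q:11>0 R:10>7)
P1 drop D (A beats it: P:8>2 Q:11>8 R:10>1)
P2 drop P (Q beats it: A:9>1 E:8>4)
P1→{A,E} P2→{Q,R}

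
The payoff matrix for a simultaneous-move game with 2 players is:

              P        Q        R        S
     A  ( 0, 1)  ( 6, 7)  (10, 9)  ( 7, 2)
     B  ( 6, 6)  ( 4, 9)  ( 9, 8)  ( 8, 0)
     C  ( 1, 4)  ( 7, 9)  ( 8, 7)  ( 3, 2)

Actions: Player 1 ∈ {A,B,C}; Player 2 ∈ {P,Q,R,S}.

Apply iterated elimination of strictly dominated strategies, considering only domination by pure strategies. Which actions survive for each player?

P2 drop P (Q beats it: A:7>1 B:9>6 C:9>4)
P2 drop S (Q beats it: A:7>2 B:9>0 C:9>2)
P1 drop B (A beats it: Q:6>4 R:10>9)
P1→{A,C} P2→{Q,R}

Survivors P1:{A,C} P2:{Q,R}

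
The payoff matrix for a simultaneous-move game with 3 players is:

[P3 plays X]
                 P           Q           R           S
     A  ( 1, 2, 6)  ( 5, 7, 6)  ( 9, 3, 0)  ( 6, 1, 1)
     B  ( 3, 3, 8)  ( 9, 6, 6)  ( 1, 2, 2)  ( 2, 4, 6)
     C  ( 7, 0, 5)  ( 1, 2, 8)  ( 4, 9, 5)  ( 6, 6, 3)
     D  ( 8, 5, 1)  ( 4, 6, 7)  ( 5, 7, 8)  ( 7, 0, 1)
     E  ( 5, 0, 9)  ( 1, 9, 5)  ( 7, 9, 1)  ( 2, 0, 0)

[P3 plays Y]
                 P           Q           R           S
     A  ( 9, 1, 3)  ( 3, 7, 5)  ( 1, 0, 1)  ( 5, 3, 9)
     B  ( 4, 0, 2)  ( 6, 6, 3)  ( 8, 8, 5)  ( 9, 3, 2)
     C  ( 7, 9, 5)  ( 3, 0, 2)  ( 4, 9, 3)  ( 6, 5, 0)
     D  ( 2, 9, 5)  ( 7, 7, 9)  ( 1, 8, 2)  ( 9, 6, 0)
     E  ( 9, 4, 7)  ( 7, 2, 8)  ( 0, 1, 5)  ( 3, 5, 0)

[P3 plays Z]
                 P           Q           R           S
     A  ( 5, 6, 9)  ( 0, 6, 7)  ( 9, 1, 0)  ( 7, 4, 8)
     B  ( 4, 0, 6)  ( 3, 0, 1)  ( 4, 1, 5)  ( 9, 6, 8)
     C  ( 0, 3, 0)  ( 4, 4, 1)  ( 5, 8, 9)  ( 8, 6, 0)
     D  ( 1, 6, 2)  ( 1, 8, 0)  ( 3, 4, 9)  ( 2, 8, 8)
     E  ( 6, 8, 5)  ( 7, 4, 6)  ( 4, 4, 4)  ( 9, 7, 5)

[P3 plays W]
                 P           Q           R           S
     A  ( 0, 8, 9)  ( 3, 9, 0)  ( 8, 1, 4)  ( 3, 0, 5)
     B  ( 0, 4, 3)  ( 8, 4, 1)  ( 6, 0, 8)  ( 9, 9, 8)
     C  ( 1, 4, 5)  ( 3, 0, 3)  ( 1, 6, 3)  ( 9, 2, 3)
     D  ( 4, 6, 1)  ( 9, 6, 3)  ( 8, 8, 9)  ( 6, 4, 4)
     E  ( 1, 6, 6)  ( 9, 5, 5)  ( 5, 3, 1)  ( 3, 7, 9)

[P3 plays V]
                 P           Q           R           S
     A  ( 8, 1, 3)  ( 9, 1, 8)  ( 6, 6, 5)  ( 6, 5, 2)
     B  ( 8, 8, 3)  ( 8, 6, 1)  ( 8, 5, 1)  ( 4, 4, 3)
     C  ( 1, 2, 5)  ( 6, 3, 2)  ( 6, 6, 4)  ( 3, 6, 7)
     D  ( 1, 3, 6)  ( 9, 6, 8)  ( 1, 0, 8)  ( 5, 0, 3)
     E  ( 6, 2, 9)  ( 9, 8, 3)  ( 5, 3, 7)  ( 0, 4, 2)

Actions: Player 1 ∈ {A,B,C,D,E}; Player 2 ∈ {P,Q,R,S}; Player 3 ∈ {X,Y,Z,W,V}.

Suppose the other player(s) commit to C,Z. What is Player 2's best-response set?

u_2(P vs C,Z) = 3
u_2(Q vs C,Z) = 4
u_2(R vs C,Z) = 8
u_2(S vs C,Z) = 6
max payoff 8 at {R}

argmax u_2 = {R}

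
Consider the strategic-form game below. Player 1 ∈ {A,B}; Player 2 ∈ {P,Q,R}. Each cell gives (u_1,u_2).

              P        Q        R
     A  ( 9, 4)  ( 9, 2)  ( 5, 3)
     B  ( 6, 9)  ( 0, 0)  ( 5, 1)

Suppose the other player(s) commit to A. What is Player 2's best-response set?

P2 best: {P}

u_2(P vs A) = 4
u_2(Q vs A) = 2
u_2(R vs A) = 3
max payoff 4 at {P}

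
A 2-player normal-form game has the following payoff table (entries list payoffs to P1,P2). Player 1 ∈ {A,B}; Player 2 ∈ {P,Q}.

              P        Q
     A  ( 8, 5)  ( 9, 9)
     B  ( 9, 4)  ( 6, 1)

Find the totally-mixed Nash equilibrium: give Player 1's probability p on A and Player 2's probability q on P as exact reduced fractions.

P1 mixes 3/7 on A; P2 mixes 3/4 on P

P1 indiff ⇒ q·8+(1-q)·9 = q·9+(1-q)·6 ⇒ q(-1) = (1-q)(-3) ⇒ q = 3/4
P2 indiff ⇒ p·5+(1-p)·4 = p·9+(1-p)·1 ⇒ p(-4) = (1-p)(-3) ⇒ p = 3/7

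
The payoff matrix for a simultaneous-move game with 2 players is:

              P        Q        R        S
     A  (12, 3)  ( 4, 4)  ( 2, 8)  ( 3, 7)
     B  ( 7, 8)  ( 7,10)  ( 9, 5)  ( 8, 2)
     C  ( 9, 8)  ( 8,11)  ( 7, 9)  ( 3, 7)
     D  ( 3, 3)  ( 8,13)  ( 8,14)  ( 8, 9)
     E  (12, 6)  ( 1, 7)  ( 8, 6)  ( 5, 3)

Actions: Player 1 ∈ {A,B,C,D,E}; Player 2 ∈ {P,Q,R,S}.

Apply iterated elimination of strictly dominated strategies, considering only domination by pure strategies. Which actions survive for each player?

P2 drop P (Q beats it: A:4>3 B:10>8 C:11>8 D:13>3 E:7>6)
P1 drop A (B beats it: Q:7>4 R:9>2 S:8>3)
P1 drop E (B beats it: Q:7>1 R:9>8 S:8>5)
P2 drop S (Q beats it: B:10>2 C:11>7 D:13>9)
P1→{B,C,D} P2→{Q,R}

Remaining: P1:{B,C,D} P2:{Q,R}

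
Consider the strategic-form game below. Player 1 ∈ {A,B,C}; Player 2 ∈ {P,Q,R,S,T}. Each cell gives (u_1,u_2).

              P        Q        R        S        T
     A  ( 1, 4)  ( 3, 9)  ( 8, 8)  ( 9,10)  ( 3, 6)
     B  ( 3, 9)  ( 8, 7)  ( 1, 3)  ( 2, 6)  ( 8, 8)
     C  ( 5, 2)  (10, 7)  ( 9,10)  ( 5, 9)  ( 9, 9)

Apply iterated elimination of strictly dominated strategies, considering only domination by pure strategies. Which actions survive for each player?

P1 drop B (C beats it: P:5>3 Q:10>8 R:9>1 S:5>2 T:9>8)
P2 drop P (Q beats it: A:9>4 C:7>2)
P2 drop Q (S beats it: A:10>9 C:9>7)
P2 drop T (R beats it: A:8>6 C:10>9)
P1→{A,C} P2→{R,S}

IESDS → P1:{A,C} P2:{R,S}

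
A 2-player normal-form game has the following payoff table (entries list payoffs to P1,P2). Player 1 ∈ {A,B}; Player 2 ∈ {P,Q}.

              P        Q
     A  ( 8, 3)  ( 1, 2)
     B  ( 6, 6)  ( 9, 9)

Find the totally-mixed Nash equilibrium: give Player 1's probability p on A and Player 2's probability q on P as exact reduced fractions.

P1 indiff ⇒ q·8+(1-q)·1 = q·6+(1-q)·9 ⇒ q(2) = (1-q)(8) ⇒ q = 4/5
P2 indiff ⇒ p·3+(1-p)·6 = p·2+(1-p)·9 ⇒ p(1) = (1-p)(3) ⇒ p = 3/4

p=3/4, q=4/5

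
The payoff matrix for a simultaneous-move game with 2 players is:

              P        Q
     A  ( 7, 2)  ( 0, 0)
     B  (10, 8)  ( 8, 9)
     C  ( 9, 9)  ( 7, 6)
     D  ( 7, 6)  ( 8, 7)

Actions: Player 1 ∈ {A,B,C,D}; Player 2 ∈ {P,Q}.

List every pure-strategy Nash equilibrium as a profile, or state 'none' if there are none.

(A,P): not NE [P1→B gives 10>7]
(A,Q): not NE [P1→D gives 8>0; P2→P gives 2>0]
(B,P): not NE [P2→Q gives 9>8]
(B,Q): NE
(C,P): not NE [P1→B gives 10>9]
(C,Q): not NE [P1→D gives 8>7; P2→P gives 9>6]
(D,P): not NE [P1→B gives 10>7; P2→Q gives 7>6]
(D,Q): NE

Nash profiles: (B,Q), (D,Q)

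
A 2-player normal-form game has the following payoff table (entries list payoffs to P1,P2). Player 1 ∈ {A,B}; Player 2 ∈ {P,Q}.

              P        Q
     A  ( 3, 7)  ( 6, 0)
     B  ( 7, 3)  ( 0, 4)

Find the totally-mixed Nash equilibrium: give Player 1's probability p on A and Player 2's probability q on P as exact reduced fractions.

P1 indiff ⇒ q·3+(1-q)·6 = q·7+(1-q)·0 ⇒ q(-4) = (1-q)(-6) ⇒ q = 3/5
P2 indiff ⇒ p·7+(1-p)·3 = p·0+(1-p)·4 ⇒ p(7) = (1-p)(1) ⇒ p = 1/8

(p,q) = (1/8, 3/5)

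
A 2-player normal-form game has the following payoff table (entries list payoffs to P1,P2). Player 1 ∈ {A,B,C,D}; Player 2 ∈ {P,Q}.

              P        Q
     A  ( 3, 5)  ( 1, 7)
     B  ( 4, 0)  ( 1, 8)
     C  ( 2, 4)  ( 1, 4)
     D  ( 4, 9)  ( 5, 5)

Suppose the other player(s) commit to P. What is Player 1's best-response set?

argmax u_1 = {B,D}

u_1(A vs P) = 3
u_1(B vs P) = 4
u_1(C vs P) = 2
u_1(D vs P) = 4
max payoff 4 at {B,D}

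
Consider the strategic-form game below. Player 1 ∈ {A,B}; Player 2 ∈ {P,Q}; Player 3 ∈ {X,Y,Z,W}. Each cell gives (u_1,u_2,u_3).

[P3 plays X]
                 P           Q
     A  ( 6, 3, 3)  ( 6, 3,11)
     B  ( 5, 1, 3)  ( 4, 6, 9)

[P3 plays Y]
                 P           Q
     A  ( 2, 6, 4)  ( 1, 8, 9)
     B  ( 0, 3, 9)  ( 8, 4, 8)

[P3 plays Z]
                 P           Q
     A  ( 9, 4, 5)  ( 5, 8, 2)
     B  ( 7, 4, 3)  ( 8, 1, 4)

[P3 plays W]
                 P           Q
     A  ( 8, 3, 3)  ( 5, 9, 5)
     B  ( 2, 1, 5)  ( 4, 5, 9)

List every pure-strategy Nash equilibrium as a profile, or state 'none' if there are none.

NE set: (A,Q,X)

(A,P,X): not NE [P3→Z gives 5>3]
(A,P,Y): not NE [P2→Q gives 8>6; P3→Z gives 5>4]
(A,P,Z): not NE [P2→Q gives 8>4]
(A,P,W): not NE [P2→Q gives 9>3; P3→Z gives 5>3]
(A,Q,X): NE
(A,Q,Y): not NE [P1→B gives 8>1; P3→X gives 11>9]
(A,Q,Z): not NE [P1→B gives 8>5; P3→X gives 11>2]
(A,Q,W): not NE [P3→X gives 11>5]
(B,P,X): not NE [P1→A gives 6>5; P2→Q gives 6>1; P3→Y gives 9>3]
(B,P,Y): not NE [P1→A gives 2>0; P2→Q gives 4>3]
(B,P,Z): not NE [P1→A gives 9>7; P3→Y gives 9>3]
(B,P,W): not NE [P1→A gives 8>2; P2→Q gives 5>1; P3→Y gives 9>5]
(B,Q,X): not NE [P1→A gives 6>4]
(B,Q,Y): not NE [P3→W gives 9>8]
(B,Q,Z): not NE [P2→P gives 4>1; P3→W gives 9>4]
(B,Q,W): not NE [P1→A gives 5>4]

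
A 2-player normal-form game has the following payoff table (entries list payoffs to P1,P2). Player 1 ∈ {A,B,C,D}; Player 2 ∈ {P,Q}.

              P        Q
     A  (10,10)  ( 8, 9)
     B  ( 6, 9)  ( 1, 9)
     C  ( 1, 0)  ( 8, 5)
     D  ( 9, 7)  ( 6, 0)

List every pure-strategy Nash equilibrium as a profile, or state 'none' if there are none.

NE set: (A,P), (C,Q)

(A,P): NE
(A,Q): not NE [P2→P gives 10>9]
(B,P): not NE [P1→A gives 10>6]
(B,Q): not NE [P1→C gives 8>1]
(C,P): not NE [P1→A gives 10>1; P2→Q gives 5>0]
(C,Q): NE
(D,P): not NE [P1→A gives 10>9]
(D,Q): not NE [P1→C gives 8>6; P2→P gives 7>0]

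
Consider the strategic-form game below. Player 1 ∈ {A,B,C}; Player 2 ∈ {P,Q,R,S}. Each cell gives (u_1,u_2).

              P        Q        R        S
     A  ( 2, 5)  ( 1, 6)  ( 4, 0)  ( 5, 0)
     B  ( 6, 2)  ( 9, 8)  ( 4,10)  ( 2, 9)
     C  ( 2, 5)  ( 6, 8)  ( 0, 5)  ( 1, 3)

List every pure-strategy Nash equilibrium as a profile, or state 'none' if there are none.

NE set: (B,R)

(A,P): not NE [P1→B gives 6>2; P2→Q gives 6>5]
(A,Q): not NE [P1→B gives 9>1]
(A,R): not NE [P2→Q gives 6>0]
(A,S): not NE [P2→Q gives 6>0]
(B,P): not NE [P2→R gives 10>2]
(B,Q): not NE [P2→R gives 10>8]
(B,R): NE
(B,S): not NE [P1→A gives 5>2; P2→R gives 10>9]
(C,P): not NE [P1→B gives 6>2; P2→Q gives 8>5]
(C,Q): not NE [P1→B gives 9>6]
(C,R): not NE [P1→B gives 4>0; P2→Q gives 8>5]
(C,S): not NE [P1→A gives 5>1; P2→Q gives 8>3]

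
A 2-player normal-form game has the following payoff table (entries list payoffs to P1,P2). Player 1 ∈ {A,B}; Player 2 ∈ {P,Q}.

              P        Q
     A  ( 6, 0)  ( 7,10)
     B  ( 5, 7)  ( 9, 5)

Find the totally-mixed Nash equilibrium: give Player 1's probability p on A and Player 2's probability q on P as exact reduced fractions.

P1 indiff ⇒ q·6+(1-q)·7 = q·5+(1-q)·9 ⇒ q(1) = (1-q)(2) ⇒ q = 2/3
P2 indiff ⇒ p·0+(1-p)·7 = p·10+(1-p)·5 ⇒ p(-10) = (1-p)(-2) ⇒ p = 1/6

p=1/6, q=2/3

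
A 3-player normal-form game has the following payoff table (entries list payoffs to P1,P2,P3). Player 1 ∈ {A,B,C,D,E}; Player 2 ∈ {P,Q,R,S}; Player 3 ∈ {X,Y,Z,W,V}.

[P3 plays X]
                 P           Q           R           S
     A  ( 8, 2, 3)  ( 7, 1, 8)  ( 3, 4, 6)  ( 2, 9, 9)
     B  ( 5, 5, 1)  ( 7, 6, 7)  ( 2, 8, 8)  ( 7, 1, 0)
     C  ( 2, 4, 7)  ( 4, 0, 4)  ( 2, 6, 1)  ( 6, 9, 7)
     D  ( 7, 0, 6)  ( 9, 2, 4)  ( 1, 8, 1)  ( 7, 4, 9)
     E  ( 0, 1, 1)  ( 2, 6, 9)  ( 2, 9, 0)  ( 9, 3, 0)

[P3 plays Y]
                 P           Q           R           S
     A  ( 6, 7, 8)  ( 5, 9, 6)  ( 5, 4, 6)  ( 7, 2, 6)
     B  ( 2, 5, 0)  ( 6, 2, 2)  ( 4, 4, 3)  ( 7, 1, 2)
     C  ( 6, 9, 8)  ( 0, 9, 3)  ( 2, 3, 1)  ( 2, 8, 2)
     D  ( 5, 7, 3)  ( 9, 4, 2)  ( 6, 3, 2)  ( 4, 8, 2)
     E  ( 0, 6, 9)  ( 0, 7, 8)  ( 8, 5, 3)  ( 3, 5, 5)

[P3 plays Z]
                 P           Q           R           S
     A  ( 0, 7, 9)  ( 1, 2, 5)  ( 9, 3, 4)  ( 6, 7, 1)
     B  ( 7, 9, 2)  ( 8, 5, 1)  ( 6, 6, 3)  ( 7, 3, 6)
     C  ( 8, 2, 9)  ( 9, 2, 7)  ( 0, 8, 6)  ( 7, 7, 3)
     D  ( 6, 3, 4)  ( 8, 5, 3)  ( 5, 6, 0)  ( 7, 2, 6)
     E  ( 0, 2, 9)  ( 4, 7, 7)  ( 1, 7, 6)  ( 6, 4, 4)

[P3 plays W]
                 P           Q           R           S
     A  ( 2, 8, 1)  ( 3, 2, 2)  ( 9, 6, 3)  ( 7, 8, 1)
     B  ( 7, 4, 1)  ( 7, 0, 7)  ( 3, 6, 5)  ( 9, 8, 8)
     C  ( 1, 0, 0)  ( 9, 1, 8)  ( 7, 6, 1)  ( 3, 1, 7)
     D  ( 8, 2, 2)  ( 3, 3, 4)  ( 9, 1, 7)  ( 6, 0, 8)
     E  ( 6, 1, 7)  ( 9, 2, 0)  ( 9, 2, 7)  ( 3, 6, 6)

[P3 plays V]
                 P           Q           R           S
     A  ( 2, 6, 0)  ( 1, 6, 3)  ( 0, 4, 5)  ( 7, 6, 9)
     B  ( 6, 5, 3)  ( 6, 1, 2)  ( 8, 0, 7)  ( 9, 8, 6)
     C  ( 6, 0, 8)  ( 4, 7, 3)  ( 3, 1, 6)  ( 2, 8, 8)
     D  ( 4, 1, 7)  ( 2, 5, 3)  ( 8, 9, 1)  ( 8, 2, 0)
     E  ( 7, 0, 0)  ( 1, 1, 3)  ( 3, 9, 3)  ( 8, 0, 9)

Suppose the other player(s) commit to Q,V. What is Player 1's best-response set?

P1 best: {B}

u_1(A vs Q,V) = 1
u_1(B vs Q,V) = 6
u_1(C vs Q,V) = 4
u_1(D vs Q,V) = 2
u_1(E vs Q,V) = 1
max payoff 6 at {B}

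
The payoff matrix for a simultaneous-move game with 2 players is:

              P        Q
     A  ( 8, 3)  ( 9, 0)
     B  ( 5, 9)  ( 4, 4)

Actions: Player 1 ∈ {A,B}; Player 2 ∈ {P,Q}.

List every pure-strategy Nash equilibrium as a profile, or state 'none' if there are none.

(A,P): NE
(A,Q): not NE [P2→P gives 3>0]
(B,P): not NE [P1→A gives 8>5]
(B,Q): not NE [P1→A gives 9>4; P2→P gives 9>4]

PSNE = {(A,P)}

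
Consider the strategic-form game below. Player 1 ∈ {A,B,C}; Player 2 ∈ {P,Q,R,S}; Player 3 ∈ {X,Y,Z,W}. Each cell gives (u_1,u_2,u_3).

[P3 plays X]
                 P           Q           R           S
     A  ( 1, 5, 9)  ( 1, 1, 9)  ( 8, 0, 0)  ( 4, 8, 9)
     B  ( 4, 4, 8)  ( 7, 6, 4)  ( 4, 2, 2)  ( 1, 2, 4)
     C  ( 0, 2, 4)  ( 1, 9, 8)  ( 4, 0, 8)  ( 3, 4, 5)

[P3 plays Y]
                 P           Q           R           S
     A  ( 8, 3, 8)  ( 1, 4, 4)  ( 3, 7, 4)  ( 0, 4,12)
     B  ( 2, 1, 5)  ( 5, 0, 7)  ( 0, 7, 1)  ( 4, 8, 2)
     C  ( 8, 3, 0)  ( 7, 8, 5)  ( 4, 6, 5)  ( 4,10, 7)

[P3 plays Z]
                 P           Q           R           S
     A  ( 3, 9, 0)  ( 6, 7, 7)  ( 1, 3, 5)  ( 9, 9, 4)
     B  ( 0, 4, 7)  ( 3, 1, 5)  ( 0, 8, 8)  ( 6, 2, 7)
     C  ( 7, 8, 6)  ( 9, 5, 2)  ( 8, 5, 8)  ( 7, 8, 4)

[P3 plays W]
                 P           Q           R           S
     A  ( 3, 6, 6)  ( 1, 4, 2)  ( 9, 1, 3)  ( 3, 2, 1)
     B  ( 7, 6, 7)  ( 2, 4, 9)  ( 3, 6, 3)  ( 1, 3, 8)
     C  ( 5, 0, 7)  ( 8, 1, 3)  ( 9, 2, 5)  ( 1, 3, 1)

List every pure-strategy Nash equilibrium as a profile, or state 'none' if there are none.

(A,P,X): not NE [P1→B gives 4>1; P2→S gives 8>5]
(A,P,Y): not NE [P2→R gives 7>3; P3→X gives 9>8]
(A,P,Z): not NE [P1→C gives 7>3; P3→X gives 9>0]
(A,P,W): not NE [P1→B gives 7>3; P3→X gives 9>6]
(A,Q,X): not NE [P1→B gives 7>1; P2→S gives 8>1]
(A,Q,Y): not NE [P1→C gives 7>1; P2→R gives 7>4; P3→X gives 9>4]
(A,Q,Z): not NE [P1→C gives 9>6; P2→S gives 9>7; P3→X gives 9>7]
(A,Q,W): not NE [P1→C gives 8>1; P2→P gives 6>4; P3→X gives 9>2]
(A,R,X): not NE [P2→S gives 8>0; P3→Z gives 5>0]
(A,R,Y): not NE [P1→C gives 4>3; P3→Z gives 5>4]
(A,R,Z): not NE [P1→C gives 8>1; P2→S gives 9>3]
(A,R,W): not NE [P2→P gives 6>1; P3→Z gives 5>3]
(A,S,X): not NE [P3→Y gives 12>9]
(A,S,Y): not NE [P1→C gives 4>0; P2→R gives 7>4]
(A,S,Z): not NE [P3→Y gives 12>4]
(A,S,W): not NE [P2→P gives 6>2; P3→Y gives 12>1]
(B,P,X): not NE [P2→Q gives 6>4]
(B,P,Y): not NE [P1→C gives 8>2; P2→S gives 8>1; P3→X gives 8>5]
(B,P,Z): not NE [P1→C gives 7>0; P2→R gives 8>4; P3→X gives 8>7]
(B,P,W): not NE [P3→X gives 8>7]
(B,Q,X): not NE [P3→W gives 9>4]
(B,Q,Y): not NE [P1→C gives 7>5; P2→S gives 8>0; P3→W gives 9>7]
(B,Q,Z): not NE [P1→C gives 9>3; P2→R gives 8>1; P3→W gives 9>5]
(B,Q,W): not NE [P1→C gives 8>2; P2→R gives 6>4]
(B,R,X): not NE [P1→A gives 8>4; P2→Q gives 6>2; P3→Z gives 8>2]
(B,R,Y): not NE [P1→C gives 4>0; P2→S gives 8>7; P3→Z gives 8>1]
(B,R,Z): not NE [P1→C gives 8>0]
(B,R,W): not NE [P1→C gives 9>3; P3→Z gives 8>3]
(B,S,X): not NE [P1→A gives 4>1; P2→Q gives 6>2; P3→W gives 8>4]
(B,S,Y): not NE [P3→W gives 8>2]
(B,S,Z): not NE [P1→A gives 9>6; P2→R gives 8>2; P3→W gives 8>7]
(B,S,W): not NE [P1→A gives 3>1; P2→R gives 6>3]
(C,P,X): not NE [P1→B gives 4>0; P2→Q gives 9>2; P3→W gives 7>4]
(C,P,Y): not NE [P2→S gives 10>3; P3→W gives 7>0]
(C,P,Z): not NE [P3→W gives 7>6]
(C,P,W): not NE [P1→B gives 7>5; P2→S gives 3>0]
(C,Q,X): not NE [P1→B gives 7>1]
(C,Q,Y): not NE [P2→S gives 10>8; P3→X gives 8>5]
(C,Q,Z): not NE [P2→S gives 8>5; P3→X gives 8>2]
(C,Q,W): not NE [P2→S gives 3>1; P3→X gives 8>3]
(C,R,X): not NE [P1→A gives 8>4; P2→Q gives 9>0]
(C,R,Y): not NE [P2→S gives 10>6; P3→Z gives 8>5]
(C,R,Z): not NE [P2→S gives 8>5]
(C,R,W): not NE [P2→S gives 3>2; P3→Z gives 8>5]
(C,S,X): not NE [P1→A gives 4>3; P2→Q gives 9>4; P3→Y gives 7>5]
(C,S,Y): NE
(C,S,Z): not NE [P1→A gives 9>7; P3→Y gives 7>4]
(C,S,W): not NE [P1→A gives 3>1; P3→Y gives 7>1]

Nash profiles: (C,S,Y)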